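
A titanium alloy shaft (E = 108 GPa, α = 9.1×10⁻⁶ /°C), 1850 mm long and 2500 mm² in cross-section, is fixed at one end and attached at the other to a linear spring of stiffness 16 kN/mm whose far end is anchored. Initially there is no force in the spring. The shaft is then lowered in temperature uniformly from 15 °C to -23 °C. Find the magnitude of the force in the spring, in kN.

P ≈ 9.22 kN

Free thermal contraction: δ_free = αΔT L = 9.1×10⁻⁶ × 38 × 1850 = 0.6397 mm.
Let P be the tensile force in the spring. The shaft extends elastically by PL/(AE) and the spring stretches by P/k; together these equal δ_free.
P [ L/(AE) + 1/k ] = δ_free → P [ 1850/(2500×108×10³) + 1/(16×10³) ] = 0.6397.
P = 0.6397 / 6.935×10⁻⁵ = 9224 N.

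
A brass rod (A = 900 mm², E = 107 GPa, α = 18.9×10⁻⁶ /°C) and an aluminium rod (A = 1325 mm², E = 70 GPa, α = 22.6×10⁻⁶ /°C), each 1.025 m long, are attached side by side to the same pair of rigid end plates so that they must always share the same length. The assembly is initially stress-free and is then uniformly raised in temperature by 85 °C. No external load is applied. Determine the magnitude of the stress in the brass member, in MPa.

The aluminium has the larger α, so on heating it would change length more than the brass if both were free. The rigid plates force a common final length, so the aluminium is put into compression and the brass into tension, with equal and opposite forces P (no external load).
Compatibility of the two members (thermal + elastic change equal): (α₁ − α₂)ΔT = P·[1/(A₁E₁) + 1/(A₂E₂)].
|α₁ − α₂|·ΔT = 3.7×10⁻⁶ × 85 = 0.0003145.
1/(A₁E₁) + 1/(A₂E₂) = 1/(900×107×10³) + 1/(1325×70×10³) = 2.117×10⁻⁸ N⁻¹.
So P = 0.0003145 / 2.117×10⁻⁸ = 14.86 kN.
σ_{brass} = P/A₁ = 14860/900 = 16.51 MPa, tensile.

σ ≈ 16.5 MPa (tensile)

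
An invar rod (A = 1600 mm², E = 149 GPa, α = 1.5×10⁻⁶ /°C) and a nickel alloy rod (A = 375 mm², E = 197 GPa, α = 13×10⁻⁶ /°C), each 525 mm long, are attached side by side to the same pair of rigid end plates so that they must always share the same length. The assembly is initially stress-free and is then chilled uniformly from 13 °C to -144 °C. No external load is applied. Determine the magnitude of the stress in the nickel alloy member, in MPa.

Equilibrium of a rigid end plate with no external load gives equal and opposite internal forces ±P in the two members. Since α_{nickel alloy} > α_{invar}, cooling drives the nickel alloy into tension and the invar into compression.
Equating the net (thermal + elastic) strains gives |α₁ − α₂|·ΔT = P·[1/(A₁E₁) + 1/(A₂E₂)].
|α₁ − α₂|·ΔT = 11.5×10⁻⁶ × 157 = 0.001806.
1/(A₁E₁) + 1/(A₂E₂) = 1/(1600×149×10³) + 1/(375×197×10³) = 1.773×10⁻⁸ N⁻¹.
P = 0.001806 / 1.773×10⁻⁸ = 101800 N = 101.8 kN.
σ_{nickel alloy} = P/A₂ = 101800/375 = 271.5 MPa, tensile.

σ ≈ 272 MPa (tensile)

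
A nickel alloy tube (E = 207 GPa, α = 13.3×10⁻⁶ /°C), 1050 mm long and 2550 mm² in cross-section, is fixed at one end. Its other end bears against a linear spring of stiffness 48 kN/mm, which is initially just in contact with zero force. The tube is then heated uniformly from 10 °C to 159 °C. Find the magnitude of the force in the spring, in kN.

If the spring were absent the tube would lengthen by αΔT L = 13.3×10⁻⁶ × 149 × 1050 = 2.081 mm.
With a force P in the spring, the elastic change of the tube is PL/(AE) and that of the spring is P/k; compatibility requires their sum to equal δ_free.
So P = δ_free / [L/(AE) + 1/k] = 2.081 / [ 1050/(2550×207×10³) + 1/(48×10³) ].
P = 2.081 / 2.282×10⁻⁵ = 91170 N.

P ≈ 91.2 kN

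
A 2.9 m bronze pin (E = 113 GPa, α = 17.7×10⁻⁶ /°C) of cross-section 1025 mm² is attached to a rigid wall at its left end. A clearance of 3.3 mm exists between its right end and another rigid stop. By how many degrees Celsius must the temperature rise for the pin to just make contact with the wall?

ΔT ≈ 64.3 °C

The gap closes when αΔT L = 3.3 mm, since the pin is still unstressed at that instant.
So ΔT = g/(αL) = 3.3/(17.7×10⁻⁶ × 2900) = 64.29 °C.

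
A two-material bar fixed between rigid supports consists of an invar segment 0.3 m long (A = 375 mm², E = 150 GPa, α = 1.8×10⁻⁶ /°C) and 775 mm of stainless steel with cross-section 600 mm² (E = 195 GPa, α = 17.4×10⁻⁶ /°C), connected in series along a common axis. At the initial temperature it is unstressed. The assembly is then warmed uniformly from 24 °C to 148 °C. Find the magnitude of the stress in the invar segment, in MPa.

σ ≈ 388 MPa (compressive)

If the supports were absent, the total length change would be Σ αᵢΔT Lᵢ = 1.8×10⁻⁶×124×300 + 17.4×10⁻⁶×124×775 = 1.739 mm.
Since the ends are fixed, an axial force P builds up, equal in every segment, with P · Σ Lᵢ/(AᵢEᵢ) = δ_free.
Σ Lᵢ/(AᵢEᵢ) = 300/(375×150×10³) + 775/(600×195×10³) = 1.196×10⁻⁵ mm/N.
Hence P = δ_free / Σ(L/AE) = 1.739/1.196×10⁻⁵ = 145.4 kN (compressive).
σ_{invar} = P / A = 145400 / 375 = 387.8 MPa.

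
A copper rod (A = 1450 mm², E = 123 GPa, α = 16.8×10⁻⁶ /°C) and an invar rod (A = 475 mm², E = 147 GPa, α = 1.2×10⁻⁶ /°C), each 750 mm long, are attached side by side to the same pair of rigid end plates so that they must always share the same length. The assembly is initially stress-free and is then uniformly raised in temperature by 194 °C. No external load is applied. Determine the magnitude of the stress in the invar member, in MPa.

σ ≈ 320 MPa (tensile)

The copper has the larger α, so on heating it would change length more than the invar if both were free. The rigid plates force a common final length, so the copper is put into compression and the invar into tension, with equal and opposite forces P (no external load).
Equating the net (thermal + elastic) strains gives |α₁ − α₂|·ΔT = P·[1/(A₁E₁) + 1/(A₂E₂)].
|α₁ − α₂|·ΔT = 15.6×10⁻⁶ × 194 = 0.003026.
1/(A₁E₁) + 1/(A₂E₂) = 1/(1450×123×10³) + 1/(475×147×10³) = 1.993×10⁻⁸ N⁻¹.
So P = 0.003026 / 1.993×10⁻⁸ = 151.9 kN.
σ_{invar} = P/A₂ = 151900/475 = 319.7 MPa, tensile.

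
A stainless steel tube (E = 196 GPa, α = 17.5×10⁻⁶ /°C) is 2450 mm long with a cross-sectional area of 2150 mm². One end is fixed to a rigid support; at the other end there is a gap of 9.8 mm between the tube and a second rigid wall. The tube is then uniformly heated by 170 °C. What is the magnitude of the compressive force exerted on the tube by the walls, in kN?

P ≈ 0 kN

Free thermal elongation = αΔT L = 17.5×10⁻⁶ × 170 × 2450 = 7.289 mm.
This is smaller than the 9.8 mm clearance, so the tube expands freely without reaching the stop — the stress is zero.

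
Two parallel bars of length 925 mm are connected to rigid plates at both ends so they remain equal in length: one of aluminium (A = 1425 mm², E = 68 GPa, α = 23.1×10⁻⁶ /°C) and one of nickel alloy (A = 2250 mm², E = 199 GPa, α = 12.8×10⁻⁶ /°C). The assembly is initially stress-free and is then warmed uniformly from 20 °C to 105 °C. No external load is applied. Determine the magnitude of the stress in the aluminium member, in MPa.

Both members must finish at the same length. With the larger α, the aluminium tends to over-expand; the plates restrain it, putting the aluminium in compression and the nickel alloy in tension. With no external load the two internal forces are equal and opposite, magnitude P.
Equating the net (thermal + elastic) strains gives |α₁ − α₂|·ΔT = P·[1/(A₁E₁) + 1/(A₂E₂)].
|α₁ − α₂|·ΔT = 10.3×10⁻⁶ × 85 = 0.0008755.
1/(A₁E₁) + 1/(A₂E₂) = 1/(1425×68×10³) + 1/(2250×199×10³) = 1.255×10⁻⁸ N⁻¹.
P = 0.0008755 / 1.255×10⁻⁸ = 69740 N = 69.74 kN.
σ_{aluminium} = P/A₁ = 69740/1425 = 48.94 MPa, compressive.

σ ≈ 48.9 MPa (compressive)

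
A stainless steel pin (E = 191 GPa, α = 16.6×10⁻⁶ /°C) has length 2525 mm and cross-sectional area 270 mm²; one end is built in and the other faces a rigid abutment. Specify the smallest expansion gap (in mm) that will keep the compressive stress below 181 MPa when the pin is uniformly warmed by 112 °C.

Free expansion if unrestrained: δ_free = αΔT L = 16.6×10⁻⁶ × 112 × 2525 = 4.694 mm.
A stress of 181 MPa corresponds to the wall pushing the pin back by σL/E = 181×2525/(191×10³) = 2.393 mm.
So the gap has to take up the difference, g_min = δ_free − σL/E = 4.694 − 2.393 = 2.302 mm.

g ≈ 2.3 mm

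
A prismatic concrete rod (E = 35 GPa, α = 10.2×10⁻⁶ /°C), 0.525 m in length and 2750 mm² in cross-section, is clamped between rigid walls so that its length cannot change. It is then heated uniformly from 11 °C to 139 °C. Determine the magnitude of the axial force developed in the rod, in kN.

With zero net strain, σ = E·αΔT = 35 GPa × 10.2×10⁻⁶ × 128 = 45.7 MPa.
Axial force P = σA = 45.7 × 2750 = 125700 N = 125.7 kN, compressive.

P ≈ 126 kN (compressive)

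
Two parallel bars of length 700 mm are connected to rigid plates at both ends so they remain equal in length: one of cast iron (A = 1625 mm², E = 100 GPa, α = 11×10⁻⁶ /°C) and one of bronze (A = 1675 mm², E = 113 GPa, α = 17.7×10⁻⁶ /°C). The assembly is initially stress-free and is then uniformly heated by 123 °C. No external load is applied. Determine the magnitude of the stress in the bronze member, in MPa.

σ ≈ 43 MPa (compressive)

Both members must finish at the same length. With the larger α, the bronze tends to over-expand; the plates restrain it, putting the bronze in compression and the cast iron in tension. With no external load the two internal forces are equal and opposite, magnitude P.
Compatibility of the two members (thermal + elastic change equal): (α₁ − α₂)ΔT = P·[1/(A₁E₁) + 1/(A₂E₂)].
|α₁ − α₂|·ΔT = 6.7×10⁻⁶ × 123 = 0.0008241.
1/(A₁E₁) + 1/(A₂E₂) = 1/(1625×100×10³) + 1/(1675×113×10³) = 1.144×10⁻⁸ N⁻¹.
P = 0.0008241 / 1.144×10⁻⁸ = 72050 N = 72.05 kN.
σ_{bronze} = P/A₂ = 72050/1675 = 43.02 MPa, compressive.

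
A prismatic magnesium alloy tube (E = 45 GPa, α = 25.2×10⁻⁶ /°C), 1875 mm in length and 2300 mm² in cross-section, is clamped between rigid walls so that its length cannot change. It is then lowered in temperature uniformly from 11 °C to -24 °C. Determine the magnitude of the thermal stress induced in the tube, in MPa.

Because both ends are immovable the net strain is zero, and the suppressed thermal strain is αΔT = 25.2×10⁻⁶ × 35 = 882×10⁻⁶.
The stress required to suppress this strain is σ = Eε = 45×10³ × 882×10⁻⁶ = 39.69 MPa, tensile since the tube is trying to contract.

σ ≈ 39.7 MPa (tensile)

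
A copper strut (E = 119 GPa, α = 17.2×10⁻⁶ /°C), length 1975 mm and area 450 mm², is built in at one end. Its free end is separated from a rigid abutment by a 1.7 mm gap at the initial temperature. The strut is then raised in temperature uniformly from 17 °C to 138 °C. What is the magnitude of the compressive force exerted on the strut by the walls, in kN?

P ≈ 65.4 kN

Free thermal elongation = αΔT L = 17.2×10⁻⁶ × 121 × 1975 = 4.11 mm.
After closing the 1.7 mm clearance, 4.11 − 1.7 = 2.41 mm of expansion remains to be suppressed by the wall.
That suppressed elongation corresponds to σ = E·Δ/L = 119×10³ × 2.41/1975 = 145.2 MPa.
P = σA = 145.2 × 450 = 65.35 kN.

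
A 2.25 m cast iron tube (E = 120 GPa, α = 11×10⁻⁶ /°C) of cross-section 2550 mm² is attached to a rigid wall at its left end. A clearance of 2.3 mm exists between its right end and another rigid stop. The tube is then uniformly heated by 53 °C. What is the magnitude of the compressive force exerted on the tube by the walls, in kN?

P ≈ 0 kN

If the wall were absent the tube would grow by αΔT L = 11×10⁻⁶ × 53 × 2250 = 1.312 mm.
This is smaller than the 2.3 mm clearance, so the tube expands freely without reaching the stop — the stress is zero.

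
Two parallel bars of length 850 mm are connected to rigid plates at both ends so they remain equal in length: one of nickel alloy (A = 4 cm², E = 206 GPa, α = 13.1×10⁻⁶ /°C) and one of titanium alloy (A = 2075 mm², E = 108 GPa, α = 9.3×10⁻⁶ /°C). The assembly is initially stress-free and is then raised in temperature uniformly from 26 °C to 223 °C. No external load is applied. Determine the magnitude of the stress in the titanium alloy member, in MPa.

Equilibrium of a rigid end plate with no external load gives equal and opposite internal forces ±P in the two members. Since α_{nickel alloy} > α_{titanium alloy}, heating drives the nickel alloy into compression and the titanium alloy into tension.
Setting the final lengths equal and cancelling L: (α₁ − α₂)ΔT = P/(A₁E₁) + P/(A₂E₂).
|α₁ − α₂|·ΔT = 3.8×10⁻⁶ × 197 = 0.0007486.
1/(A₁E₁) + 1/(A₂E₂) = 1/(400×206×10³) + 1/(2075×108×10³) = 1.66×10⁻⁸ N⁻¹.
So P = 0.0007486 / 1.66×10⁻⁸ = 45.1 kN.
σ_{titanium alloy} = P/A₂ = 45100/2075 = 21.74 MPa, tensile.

σ ≈ 21.7 MPa (tensile)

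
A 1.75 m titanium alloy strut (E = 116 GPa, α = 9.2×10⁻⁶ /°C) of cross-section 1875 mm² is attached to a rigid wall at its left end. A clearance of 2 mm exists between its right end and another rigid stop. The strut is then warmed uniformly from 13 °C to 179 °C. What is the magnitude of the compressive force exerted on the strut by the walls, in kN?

Unrestrained expansion: δ_free = αΔT L = 9.2×10⁻⁶ × 166 × 1750 = 2.673 mm.
The gap closes (δ_free > 2 mm) and the wall then resists a further 2.673 − 2 = 0.6726 mm of expansion.
Compatibility: PL/(AE) = 0.6726 mm, so σ = P/A = E × (0.6726/1750) = 44.58 MPa.
P = σA = 44.58 × 1875 = 83.59 kN.

P ≈ 83.6 kN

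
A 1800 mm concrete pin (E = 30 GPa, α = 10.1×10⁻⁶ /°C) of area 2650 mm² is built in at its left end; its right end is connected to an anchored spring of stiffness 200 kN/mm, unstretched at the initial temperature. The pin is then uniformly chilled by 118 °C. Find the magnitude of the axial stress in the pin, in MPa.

Free thermal contraction: δ_free = αΔT L = 10.1×10⁻⁶ × 118 × 1800 = 2.145 mm.
Let P be the tensile force in the spring. The pin extends elastically by PL/(AE) and the spring stretches by P/k; together these equal δ_free.
So P = δ_free / [L/(AE) + 1/k] = 2.145 / [ 1800/(2650×30×10³) + 1/(200×10³) ].
P = 2.145 / 2.764×10⁻⁵ = 77610 N.
σ = P/A = 77610/2650 = 29.29 MPa.

σ ≈ 29.3 MPa (tensile)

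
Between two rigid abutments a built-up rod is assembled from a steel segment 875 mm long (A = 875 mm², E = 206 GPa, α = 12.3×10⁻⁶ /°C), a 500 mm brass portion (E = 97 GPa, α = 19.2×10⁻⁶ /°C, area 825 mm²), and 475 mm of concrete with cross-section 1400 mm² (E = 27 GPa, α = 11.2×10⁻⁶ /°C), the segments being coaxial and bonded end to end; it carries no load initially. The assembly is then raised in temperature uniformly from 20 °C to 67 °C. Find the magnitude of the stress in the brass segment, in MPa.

If the supports were absent, the total length change would be Σ αᵢΔT Lᵢ = 12.3×10⁻⁶×47×875 + 19.2×10⁻⁶×47×500 + 11.2×10⁻⁶×47×475 = 1.207 mm.
Since the ends are fixed, an axial force P builds up, equal in every segment, with P · Σ Lᵢ/(AᵢEᵢ) = δ_free.
Σ Lᵢ/(AᵢEᵢ) = 875/(875×206×10³) + 500/(825×97×10³) + 475/(1400×27×10³) = 2.367×10⁻⁵ mm/N.
Hence P = δ_free / Σ(L/AE) = 1.207/2.367×10⁻⁵ = 51 kN (compressive).
σ_{brass} = P / A = 51000 / 825 = 61.82 MPa.

σ ≈ 61.8 MPa (compressive)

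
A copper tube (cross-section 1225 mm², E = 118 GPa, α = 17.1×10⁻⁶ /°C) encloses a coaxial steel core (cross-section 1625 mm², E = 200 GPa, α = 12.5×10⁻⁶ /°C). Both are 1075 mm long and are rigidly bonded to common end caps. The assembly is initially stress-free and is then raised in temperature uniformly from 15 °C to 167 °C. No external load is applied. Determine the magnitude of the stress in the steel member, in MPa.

σ ≈ 43 MPa (tensile)

Equilibrium of a rigid end plate with no external load gives equal and opposite internal forces ±P in the two members. Since α_{copper} > α_{steel}, heating drives the copper into compression and the steel into tension.
Setting the final lengths equal and cancelling L: (α₁ − α₂)ΔT = P/(A₁E₁) + P/(A₂E₂).
|α₁ − α₂|·ΔT = 4.6×10⁻⁶ × 152 = 0.0006992.
1/(A₁E₁) + 1/(A₂E₂) = 1/(1225×118×10³) + 1/(1625×200×10³) = 9.995×10⁻⁹ N⁻¹.
P = 0.0006992 / 9.995×10⁻⁹ = 69960 N = 69.96 kN.
σ_{steel} = P/A₂ = 69960/1625 = 43.05 MPa, tensile.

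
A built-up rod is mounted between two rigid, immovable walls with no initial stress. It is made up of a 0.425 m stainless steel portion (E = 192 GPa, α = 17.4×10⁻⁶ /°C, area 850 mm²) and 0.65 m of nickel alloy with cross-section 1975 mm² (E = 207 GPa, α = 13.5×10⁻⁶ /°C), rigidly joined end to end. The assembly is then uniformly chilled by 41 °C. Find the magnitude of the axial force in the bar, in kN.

P ≈ 158 kN (tensile)

If the supports were absent, the total length change would be Σ αᵢΔT Lᵢ = 17.4×10⁻⁶×41×425 + 13.5×10⁻⁶×41×650 = 0.663 mm.
The rigid supports impose zero overall length change; the single axial force P common to all segments must satisfy P Σ Lᵢ/(AᵢEᵢ) = δ_free.
The series flexibility is Σ Lᵢ/(AᵢEᵢ) = 425/(850×192×10³) + 650/(1975×207×10³) = 4.194×10⁻⁶ mm/N.
P = 0.663 / 4.194×10⁻⁶ = 158100 N = 158.1 kN, tensile.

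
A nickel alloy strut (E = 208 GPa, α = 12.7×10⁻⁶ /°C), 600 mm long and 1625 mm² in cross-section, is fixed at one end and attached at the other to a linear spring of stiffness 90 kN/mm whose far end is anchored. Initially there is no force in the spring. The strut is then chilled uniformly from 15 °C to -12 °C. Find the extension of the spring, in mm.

Free thermal contraction: δ_free = αΔT L = 12.7×10⁻⁶ × 27 × 600 = 0.2057 mm.
Let P be the tensile force in the spring. The strut extends elastically by PL/(AE) and the spring stretches by P/k; together these equal δ_free.
So P = δ_free / [L/(AE) + 1/k] = 0.2057 / [ 600/(1625×208×10³) + 1/(90×10³) ].
P = 0.2057 / 1.289×10⁻⁵ = 15970 N.
Spring extension = P/k = 15970/(90×10³) = 0.1774 mm.

δ ≈ 0.177 mm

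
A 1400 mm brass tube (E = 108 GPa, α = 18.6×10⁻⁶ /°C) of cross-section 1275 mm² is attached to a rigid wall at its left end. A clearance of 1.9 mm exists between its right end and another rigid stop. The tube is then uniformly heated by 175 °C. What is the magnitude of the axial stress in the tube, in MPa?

If the wall were absent the tube would grow by αΔT L = 18.6×10⁻⁶ × 175 × 1400 = 4.557 mm.
After closing the 1.9 mm clearance, 4.557 − 1.9 = 2.657 mm of expansion remains to be suppressed by the wall.
So σ = E(δ_free − g)/L = 108×10³ × 2.657/1400 = 205 MPa.

σ ≈ 205 MPa (compressive)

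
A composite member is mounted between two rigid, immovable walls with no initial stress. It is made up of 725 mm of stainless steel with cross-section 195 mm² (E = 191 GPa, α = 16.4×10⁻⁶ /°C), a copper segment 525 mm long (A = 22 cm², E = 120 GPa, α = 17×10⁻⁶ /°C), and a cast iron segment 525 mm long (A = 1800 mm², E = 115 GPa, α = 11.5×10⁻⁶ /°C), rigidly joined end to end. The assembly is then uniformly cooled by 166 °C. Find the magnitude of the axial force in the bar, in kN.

With the walls removed the bar would change length by δ_free = Σ αᵢΔT Lᵢ = 16.4×10⁻⁶×166×725 + 17×10⁻⁶×166×525 + 11.5×10⁻⁶×166×525 = 4.458 mm.
Since the ends are fixed, an axial force P builds up, equal in every segment, with P · Σ Lᵢ/(AᵢEᵢ) = δ_free.
Σ Lᵢ/(AᵢEᵢ) = 725/(195×191×10³) + 525/(2200×120×10³) + 525/(1800×115×10³) = 2.399×10⁻⁵ mm/N.
So P = 4.458 / 2.399×10⁻⁵ = 185.8 kN, tensile.

P ≈ 186 kN (tensile)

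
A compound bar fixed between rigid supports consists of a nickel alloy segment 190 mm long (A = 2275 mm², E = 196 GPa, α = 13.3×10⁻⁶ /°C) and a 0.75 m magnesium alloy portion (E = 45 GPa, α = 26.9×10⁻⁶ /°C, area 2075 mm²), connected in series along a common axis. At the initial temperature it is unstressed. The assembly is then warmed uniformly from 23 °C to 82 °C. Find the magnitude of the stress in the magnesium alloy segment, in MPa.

Free thermal expansion of the whole bar: Σ αᵢΔT Lᵢ = 13.3×10⁻⁶×59×190 + 26.9×10⁻⁶×59×750 = 1.339 mm.
Since the ends are fixed, an axial force P builds up, equal in every segment, with P · Σ Lᵢ/(AᵢEᵢ) = δ_free.
Σ Lᵢ/(AᵢEᵢ) = 190/(2275×196×10³) + 750/(2075×45×10³) = 8.458×10⁻⁶ mm/N.
So P = 1.339 / 8.458×10⁻⁶ = 158.4 kN, compressive.
σ_{magnesium alloy} = P / A = 158400 / 2075 = 76.32 MPa.

σ ≈ 76.3 MPa (compressive)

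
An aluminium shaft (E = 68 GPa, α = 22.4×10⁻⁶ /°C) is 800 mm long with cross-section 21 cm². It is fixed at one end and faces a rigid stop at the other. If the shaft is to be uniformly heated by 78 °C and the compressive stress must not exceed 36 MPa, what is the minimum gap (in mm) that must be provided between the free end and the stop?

g ≈ 0.974 mm

Free expansion if unrestrained: δ_free = αΔT L = 22.4×10⁻⁶ × 78 × 800 = 1.398 mm.
At the allowable stress the elastic shortening the wall may impose is σL/E = 36 × 800 / (68×10³) = 0.4235 mm.
So the gap has to take up the difference, g_min = δ_free − σL/E = 1.398 − 0.4235 = 0.9742 mm.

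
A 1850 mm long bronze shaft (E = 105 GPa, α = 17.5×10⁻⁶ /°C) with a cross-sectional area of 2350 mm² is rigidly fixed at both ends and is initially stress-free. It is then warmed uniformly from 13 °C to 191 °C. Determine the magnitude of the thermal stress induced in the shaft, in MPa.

σ ≈ 327 MPa (compressive)

With length fixed, the mechanical strain must cancel the thermal strain αΔT = 17.5×10⁻⁶ × 178 = 3115×10⁻⁶.
Hence σ = E·αΔT = 105×10³ × 3115×10⁻⁶ = 327.1 MPa, compressive.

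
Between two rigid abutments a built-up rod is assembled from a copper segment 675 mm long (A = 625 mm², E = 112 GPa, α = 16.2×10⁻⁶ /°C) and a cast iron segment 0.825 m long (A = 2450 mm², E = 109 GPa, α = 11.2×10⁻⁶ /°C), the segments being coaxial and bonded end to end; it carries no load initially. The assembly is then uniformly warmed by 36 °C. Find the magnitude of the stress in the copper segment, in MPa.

σ ≈ 91.3 MPa (compressive)

If the supports were absent, the total length change would be Σ αᵢΔT Lᵢ = 16.2×10⁻⁶×36×675 + 11.2×10⁻⁶×36×825 = 0.7263 mm.
The rigid supports impose zero overall length change; the single axial force P common to all segments must satisfy P Σ Lᵢ/(AᵢEᵢ) = δ_free.
The series flexibility is Σ Lᵢ/(AᵢEᵢ) = 675/(625×112×10³) + 825/(2450×109×10³) = 1.273×10⁻⁵ mm/N.
P = 0.7263 / 1.273×10⁻⁵ = 57040 N = 57.04 kN, compressive.
σ_{copper} = P / A = 57040 / 625 = 91.27 MPa.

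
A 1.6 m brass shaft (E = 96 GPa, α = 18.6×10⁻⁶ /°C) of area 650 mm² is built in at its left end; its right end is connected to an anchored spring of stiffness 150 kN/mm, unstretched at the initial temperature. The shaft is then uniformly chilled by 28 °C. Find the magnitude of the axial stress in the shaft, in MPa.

If the spring were absent the shaft would shorten by αΔT L = 18.6×10⁻⁶ × 28 × 1600 = 0.8333 mm.
With a force P in the spring, the elastic change of the shaft is PL/(AE) and that of the spring is P/k; compatibility requires their sum to equal δ_free.
P [ L/(AE) + 1/k ] = δ_free → P [ 1600/(650×96×10³) + 1/(150×10³) ] = 0.8333.
P = 0.8333 / 3.231×10⁻⁵ = 25790 N.
σ = P/A = 25790/650 = 39.68 MPa.

σ ≈ 39.7 MPa (tensile)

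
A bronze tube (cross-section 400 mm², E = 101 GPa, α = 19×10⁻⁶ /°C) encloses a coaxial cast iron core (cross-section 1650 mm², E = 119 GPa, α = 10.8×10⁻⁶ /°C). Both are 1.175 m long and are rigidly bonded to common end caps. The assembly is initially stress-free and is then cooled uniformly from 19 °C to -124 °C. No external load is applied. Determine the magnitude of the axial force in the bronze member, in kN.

Equilibrium of a rigid end plate with no external load gives equal and opposite internal forces ±P in the two members. Since α_{bronze} > α_{cast iron}, cooling drives the bronze into tension and the cast iron into compression.
Compatibility of the two members (thermal + elastic change equal): (α₁ − α₂)ΔT = P·[1/(A₁E₁) + 1/(A₂E₂)].
|α₁ − α₂|·ΔT = 8.2×10⁻⁶ × 143 = 0.001173.
1/(A₁E₁) + 1/(A₂E₂) = 1/(400×101×10³) + 1/(1650×119×10³) = 2.985×10⁻⁸ N⁻¹.
P = 0.001173 / 2.985×10⁻⁸ = 39290 N = 39.29 kN.

P ≈ 39.3 kN (tensile in the bronze)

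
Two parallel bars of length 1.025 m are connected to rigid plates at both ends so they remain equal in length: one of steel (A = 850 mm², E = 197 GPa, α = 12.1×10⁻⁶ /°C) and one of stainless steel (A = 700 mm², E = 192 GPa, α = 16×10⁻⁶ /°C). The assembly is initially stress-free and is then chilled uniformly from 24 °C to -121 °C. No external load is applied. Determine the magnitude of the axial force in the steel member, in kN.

Both members must finish at the same length. With the larger α, the stainless steel tends to over-contract; the plates restrain it, putting the stainless steel in tension and the steel in compression. With no external load the two internal forces are equal and opposite, magnitude P.
Compatibility of the two members (thermal + elastic change equal): (α₁ − α₂)ΔT = P·[1/(A₁E₁) + 1/(A₂E₂)].
|α₁ − α₂|·ΔT = 3.9×10⁻⁶ × 145 = 0.0005655.
1/(A₁E₁) + 1/(A₂E₂) = 1/(850×197×10³) + 1/(700×192×10³) = 1.341×10⁻⁸ N⁻¹.
So P = 0.0005655 / 1.341×10⁻⁸ = 42.16 kN.

P ≈ 42.2 kN (compressive in the steel)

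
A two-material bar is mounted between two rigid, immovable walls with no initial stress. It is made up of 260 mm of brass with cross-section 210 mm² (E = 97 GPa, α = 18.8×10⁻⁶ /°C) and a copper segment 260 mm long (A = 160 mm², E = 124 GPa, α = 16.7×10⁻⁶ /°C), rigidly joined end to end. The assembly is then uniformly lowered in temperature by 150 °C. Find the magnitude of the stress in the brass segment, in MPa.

σ ≈ 255 MPa (tensile)

Free thermal contraction of the whole bar: Σ αᵢΔT Lᵢ = 18.8×10⁻⁶×150×260 + 16.7×10⁻⁶×150×260 = 1.385 mm.
The walls prevent any net length change, so an axial force P (same in every segment) develops. Compatibility: P · Σ Lᵢ/(AᵢEᵢ) = δ_free.
The series flexibility is Σ Lᵢ/(AᵢEᵢ) = 260/(210×97×10³) + 260/(160×124×10³) = 2.587×10⁻⁵ mm/N.
Hence P = δ_free / Σ(L/AE) = 1.385/2.587×10⁻⁵ = 53.52 kN (tensile).
σ_{brass} = P / A = 53520 / 210 = 254.9 MPa.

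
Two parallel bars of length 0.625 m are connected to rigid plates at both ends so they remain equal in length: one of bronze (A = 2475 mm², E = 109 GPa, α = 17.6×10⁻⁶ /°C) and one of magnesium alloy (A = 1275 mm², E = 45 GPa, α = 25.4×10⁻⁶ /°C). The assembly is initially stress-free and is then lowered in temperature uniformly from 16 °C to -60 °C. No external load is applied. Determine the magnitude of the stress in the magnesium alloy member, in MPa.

σ ≈ 22 MPa (tensile)

Both members must finish at the same length. With the larger α, the magnesium alloy tends to over-contract; the plates restrain it, putting the magnesium alloy in tension and the bronze in compression. With no external load the two internal forces are equal and opposite, magnitude P.
Setting the final lengths equal and cancelling L: (α₁ − α₂)ΔT = P/(A₁E₁) + P/(A₂E₂).
|α₁ − α₂|·ΔT = 7.8×10⁻⁶ × 76 = 0.0005928.
1/(A₁E₁) + 1/(A₂E₂) = 1/(2475×109×10³) + 1/(1275×45×10³) = 2.114×10⁻⁸ N⁻¹.
P = 0.0005928 / 2.114×10⁻⁸ = 28050 N = 28.05 kN.
σ_{magnesium alloy} = P/A₂ = 28050/1275 = 22 MPa, tensile.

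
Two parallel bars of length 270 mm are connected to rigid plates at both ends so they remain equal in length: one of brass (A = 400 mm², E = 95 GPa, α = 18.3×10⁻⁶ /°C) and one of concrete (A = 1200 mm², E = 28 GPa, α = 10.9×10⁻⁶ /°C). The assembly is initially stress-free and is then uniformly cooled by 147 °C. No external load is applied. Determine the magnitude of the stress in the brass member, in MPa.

Equilibrium of a rigid end plate with no external load gives equal and opposite internal forces ±P in the two members. Since α_{brass} > α_{concrete}, cooling drives the brass into tension and the concrete into compression.
Compatibility of the two members (thermal + elastic change equal): (α₁ − α₂)ΔT = P·[1/(A₁E₁) + 1/(A₂E₂)].
|α₁ − α₂|·ΔT = 7.4×10⁻⁶ × 147 = 0.001088.
1/(A₁E₁) + 1/(A₂E₂) = 1/(400×95×10³) + 1/(1200×28×10³) = 5.608×10⁻⁸ N⁻¹.
P = 0.001088 / 5.608×10⁻⁸ = 19400 N = 19.4 kN.
σ_{brass} = P/A₁ = 19400/400 = 48.5 MPa, tensile.

σ ≈ 48.5 MPa (tensile)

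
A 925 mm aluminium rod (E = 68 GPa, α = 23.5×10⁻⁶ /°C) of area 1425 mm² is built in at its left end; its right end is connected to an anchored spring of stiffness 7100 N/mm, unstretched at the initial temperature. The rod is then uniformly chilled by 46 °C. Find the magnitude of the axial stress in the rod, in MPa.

σ ≈ 4.67 MPa (tensile)

Free thermal contraction: δ_free = αΔT L = 23.5×10⁻⁶ × 46 × 925 = 0.9999 mm.
Let P be the tensile force in the spring. The rod extends elastically by PL/(AE) and the spring stretches by P/k; together these equal δ_free.
So P = δ_free / [L/(AE) + 1/k] = 0.9999 / [ 925/(1425×68×10³) + 1/(7100) ].
P = 0.9999 / 0.0001504 = 6649 N.
σ = P/A = 6649/1425 = 4.666 MPa.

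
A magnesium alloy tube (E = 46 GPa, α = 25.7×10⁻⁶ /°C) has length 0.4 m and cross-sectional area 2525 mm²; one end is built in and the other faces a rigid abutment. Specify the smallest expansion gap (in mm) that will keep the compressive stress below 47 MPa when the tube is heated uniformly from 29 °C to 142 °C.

g ≈ 0.753 mm

With no wall the tube would lengthen by αΔT L = 25.7×10⁻⁶ × 113 × 400 = 1.162 mm.
A stress of 47 MPa corresponds to the wall pushing the tube back by σL/E = 47×400/(46×10³) = 0.4087 mm.
So the gap has to take up the difference, g_min = δ_free − σL/E = 1.162 − 0.4087 = 0.7529 mm.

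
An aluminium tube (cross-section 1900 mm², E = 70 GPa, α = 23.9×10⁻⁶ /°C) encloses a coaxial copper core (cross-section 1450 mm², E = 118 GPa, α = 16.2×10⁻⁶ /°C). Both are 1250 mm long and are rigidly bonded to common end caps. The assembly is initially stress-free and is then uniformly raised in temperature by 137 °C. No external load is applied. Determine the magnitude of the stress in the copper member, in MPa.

The aluminium has the larger α, so on heating it would change length more than the copper if both were free. The rigid plates force a common final length, so the aluminium is put into compression and the copper into tension, with equal and opposite forces P (no external load).
Setting the final lengths equal and cancelling L: (α₁ − α₂)ΔT = P/(A₁E₁) + P/(A₂E₂).
|α₁ − α₂|·ΔT = 7.7×10⁻⁶ × 137 = 0.001055.
1/(A₁E₁) + 1/(A₂E₂) = 1/(1900×70×10³) + 1/(1450×118×10³) = 1.336×10⁻⁸ N⁻¹.
So P = 0.001055 / 1.336×10⁻⁸ = 78.94 kN.
σ_{copper} = P/A₂ = 78940/1450 = 54.44 MPa, tensile.

σ ≈ 54.4 MPa (tensile)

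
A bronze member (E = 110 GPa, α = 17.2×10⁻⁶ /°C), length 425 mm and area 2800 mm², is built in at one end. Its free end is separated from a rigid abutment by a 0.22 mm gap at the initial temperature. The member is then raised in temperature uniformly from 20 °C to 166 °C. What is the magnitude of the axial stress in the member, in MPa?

Free thermal elongation = αΔT L = 17.2×10⁻⁶ × 146 × 425 = 1.067 mm.
This exceeds the 0.22 mm gap, so the wall pushes back. The portion of expansion that must be recovered elastically is δ_free − gap = 1.067 − 0.22 = 0.8473 mm.
Compatibility: PL/(AE) = 0.8473 mm, so σ = P/A = E × (0.8473/425) = 219.3 MPa.

σ ≈ 219 MPa (compressive)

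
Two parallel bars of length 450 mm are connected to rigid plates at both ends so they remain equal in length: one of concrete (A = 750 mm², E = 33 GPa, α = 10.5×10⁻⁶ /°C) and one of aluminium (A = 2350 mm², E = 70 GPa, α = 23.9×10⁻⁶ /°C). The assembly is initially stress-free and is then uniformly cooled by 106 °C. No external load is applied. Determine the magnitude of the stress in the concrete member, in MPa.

Equilibrium of a rigid end plate with no external load gives equal and opposite internal forces ±P in the two members. Since α_{aluminium} > α_{concrete}, cooling drives the aluminium into tension and the concrete into compression.
Compatibility of the two members (thermal + elastic change equal): (α₁ − α₂)ΔT = P·[1/(A₁E₁) + 1/(A₂E₂)].
|α₁ − α₂|·ΔT = 13.4×10⁻⁶ × 106 = 0.00142.
1/(A₁E₁) + 1/(A₂E₂) = 1/(750×33×10³) + 1/(2350×70×10³) = 4.648×10⁻⁸ N⁻¹.
So P = 0.00142 / 4.648×10⁻⁸ = 30.56 kN.
σ_{concrete} = P/A₁ = 30560/750 = 40.74 MPa, compressive.

σ ≈ 40.7 MPa (compressive)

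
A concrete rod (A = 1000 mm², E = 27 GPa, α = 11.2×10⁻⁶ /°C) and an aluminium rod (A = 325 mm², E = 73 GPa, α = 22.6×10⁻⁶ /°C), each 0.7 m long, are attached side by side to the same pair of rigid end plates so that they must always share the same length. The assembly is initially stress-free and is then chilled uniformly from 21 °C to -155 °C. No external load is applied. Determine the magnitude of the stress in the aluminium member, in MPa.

σ ≈ 78 MPa (tensile)

Equilibrium of a rigid end plate with no external load gives equal and opposite internal forces ±P in the two members. Since α_{aluminium} > α_{concrete}, cooling drives the aluminium into tension and the concrete into compression.
Equating the net (thermal + elastic) strains gives |α₁ − α₂|·ΔT = P·[1/(A₁E₁) + 1/(A₂E₂)].
|α₁ − α₂|·ΔT = 11.4×10⁻⁶ × 176 = 0.002006.
1/(A₁E₁) + 1/(A₂E₂) = 1/(1000×27×10³) + 1/(325×73×10³) = 7.919×10⁻⁸ N⁻¹.
P = 0.002006 / 7.919×10⁻⁸ = 25340 N = 25.34 kN.
σ_{aluminium} = P/A₂ = 25340/325 = 77.96 MPa, tensile.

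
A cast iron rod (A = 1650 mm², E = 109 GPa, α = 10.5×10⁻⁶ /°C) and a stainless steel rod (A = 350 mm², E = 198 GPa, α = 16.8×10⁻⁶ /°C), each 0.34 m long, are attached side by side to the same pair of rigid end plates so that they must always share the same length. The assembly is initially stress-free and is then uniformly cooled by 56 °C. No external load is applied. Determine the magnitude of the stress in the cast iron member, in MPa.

σ ≈ 10.7 MPa (compressive)

Equilibrium of a rigid end plate with no external load gives equal and opposite internal forces ±P in the two members. Since α_{stainless steel} > α_{cast iron}, cooling drives the stainless steel into tension and the cast iron into compression.
Compatibility of the two members (thermal + elastic change equal): (α₁ − α₂)ΔT = P·[1/(A₁E₁) + 1/(A₂E₂)].
|α₁ − α₂|·ΔT = 6.3×10⁻⁶ × 56 = 0.0003528.
1/(A₁E₁) + 1/(A₂E₂) = 1/(1650×109×10³) + 1/(350×198×10³) = 1.999×10⁻⁸ N⁻¹.
So P = 0.0003528 / 1.999×10⁻⁸ = 17.65 kN.
σ_{cast iron} = P/A₁ = 17650/1650 = 10.7 MPa, compressive.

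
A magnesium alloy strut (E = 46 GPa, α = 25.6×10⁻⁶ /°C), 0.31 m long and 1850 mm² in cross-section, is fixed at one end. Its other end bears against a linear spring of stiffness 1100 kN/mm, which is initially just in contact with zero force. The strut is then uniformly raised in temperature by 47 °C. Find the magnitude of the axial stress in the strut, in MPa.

σ ≈ 44.3 MPa (compressive)

The unrestrained thermal change is αΔT L = 25.6×10⁻⁶ × 47 × 310 = 0.373 mm.
Let P be the compressive force at the spring. The strut shortens elastically by PL/(AE) and the spring compresses by P/k; together these equal δ_free.
So P = δ_free / [L/(AE) + 1/k] = 0.373 / [ 310/(1850×46×10³) + 1/(1100×10³) ].
P = 0.373 / 4.552×10⁻⁶ = 81940 N.
σ = P/A = 81940/1850 = 44.29 MPa.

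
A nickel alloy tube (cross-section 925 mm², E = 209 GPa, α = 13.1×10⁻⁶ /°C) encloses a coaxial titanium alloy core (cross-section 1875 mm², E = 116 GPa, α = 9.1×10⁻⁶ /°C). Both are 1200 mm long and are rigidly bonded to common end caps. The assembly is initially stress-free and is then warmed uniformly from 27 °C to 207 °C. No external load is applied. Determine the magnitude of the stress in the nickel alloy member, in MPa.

Both members must finish at the same length. With the larger α, the nickel alloy tends to over-expand; the plates restrain it, putting the nickel alloy in compression and the titanium alloy in tension. With no external load the two internal forces are equal and opposite, magnitude P.
Compatibility of the two members (thermal + elastic change equal): (α₁ − α₂)ΔT = P·[1/(A₁E₁) + 1/(A₂E₂)].
|α₁ − α₂|·ΔT = 4×10⁻⁶ × 180 = 0.00072.
1/(A₁E₁) + 1/(A₂E₂) = 1/(925×209×10³) + 1/(1875×116×10³) = 9.77×10⁻⁹ N⁻¹.
P = 0.00072 / 9.77×10⁻⁹ = 73690 N = 73.69 kN.
σ_{nickel alloy} = P/A₁ = 73690/925 = 79.67 MPa, compressive.

σ ≈ 79.7 MPa (compressive)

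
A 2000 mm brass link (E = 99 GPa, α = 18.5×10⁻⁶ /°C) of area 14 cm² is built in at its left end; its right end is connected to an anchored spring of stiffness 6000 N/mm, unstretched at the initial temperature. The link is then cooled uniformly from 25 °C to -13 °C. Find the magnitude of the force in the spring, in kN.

P ≈ 7.76 kN

The unrestrained thermal change is αΔT L = 18.5×10⁻⁶ × 38 × 2000 = 1.406 mm.
Let P be the tensile force in the spring. The link extends elastically by PL/(AE) and the spring stretches by P/k; together these equal δ_free.
P [ L/(AE) + 1/k ] = δ_free → P [ 2000/(1400×99×10³) + 1/(6000) ] = 1.406.
P = 1.406 / 0.0001811 = 7764 N.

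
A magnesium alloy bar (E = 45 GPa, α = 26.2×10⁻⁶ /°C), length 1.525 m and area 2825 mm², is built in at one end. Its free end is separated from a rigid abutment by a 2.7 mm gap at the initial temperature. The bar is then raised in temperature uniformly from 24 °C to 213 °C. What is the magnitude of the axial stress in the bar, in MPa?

If the wall were absent the bar would grow by αΔT L = 26.2×10⁻⁶ × 189 × 1525 = 7.551 mm.
The gap closes (δ_free > 2.7 mm) and the wall then resists a further 7.551 − 2.7 = 4.851 mm of expansion.
Compatibility: PL/(AE) = 4.851 mm, so σ = P/A = E × (4.851/1525) = 143.2 MPa.

σ ≈ 143 MPa (compressive)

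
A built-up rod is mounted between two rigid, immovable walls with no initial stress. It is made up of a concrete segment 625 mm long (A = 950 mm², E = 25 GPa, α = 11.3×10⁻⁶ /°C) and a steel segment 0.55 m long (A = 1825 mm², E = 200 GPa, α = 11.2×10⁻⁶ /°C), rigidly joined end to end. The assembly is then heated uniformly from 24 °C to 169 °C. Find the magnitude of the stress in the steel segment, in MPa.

σ ≈ 37.8 MPa (compressive)

With the walls removed the bar would change length by δ_free = Σ αᵢΔT Lᵢ = 11.3×10⁻⁶×145×625 + 11.2×10⁻⁶×145×550 = 1.917 mm.
Since the ends are fixed, an axial force P builds up, equal in every segment, with P · Σ Lᵢ/(AᵢEᵢ) = δ_free.
Σ Lᵢ/(AᵢEᵢ) = 625/(950×25×10³) + 550/(1825×200×10³) = 2.782×10⁻⁵ mm/N.
So P = 1.917 / 2.782×10⁻⁵ = 68.91 kN, compressive.
σ_{steel} = P / A = 68910 / 1825 = 37.76 MPa.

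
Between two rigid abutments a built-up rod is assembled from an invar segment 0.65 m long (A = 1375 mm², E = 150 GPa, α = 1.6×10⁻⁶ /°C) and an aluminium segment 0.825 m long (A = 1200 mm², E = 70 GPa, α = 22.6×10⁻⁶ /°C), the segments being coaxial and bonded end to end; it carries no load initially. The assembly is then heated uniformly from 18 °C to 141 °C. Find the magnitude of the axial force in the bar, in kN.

If the supports were absent, the total length change would be Σ αᵢΔT Lᵢ = 1.6×10⁻⁶×123×650 + 22.6×10⁻⁶×123×825 = 2.421 mm.
The rigid supports impose zero overall length change; the single axial force P common to all segments must satisfy P Σ Lᵢ/(AᵢEᵢ) = δ_free.
Σ Lᵢ/(AᵢEᵢ) = 650/(1375×150×10³) + 825/(1200×70×10³) = 1.297×10⁻⁵ mm/N.
So P = 2.421 / 1.297×10⁻⁵ = 186.6 kN, compressive.

P ≈ 187 kN (compressive)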